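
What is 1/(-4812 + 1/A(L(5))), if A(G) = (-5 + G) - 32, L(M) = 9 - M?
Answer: -33/158797 ≈ -0.00020781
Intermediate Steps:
A(G) = -37 + G
1/(-4812 + 1/A(L(5))) = 1/(-4812 + 1/(-37 + (9 - 1*5))) = 1/(-4812 + 1/(-37 + (9 - 5))) = 1/(-4812 + 1/(-37 + 4)) = 1/(-4812 + 1/(-33)) = 1/(-4812 - 1/33) = 1/(-158797/33) = -33/158797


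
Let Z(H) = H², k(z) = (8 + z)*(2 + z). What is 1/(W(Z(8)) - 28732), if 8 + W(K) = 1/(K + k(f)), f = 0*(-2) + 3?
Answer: -119/3420059 ≈ -3.4795e-5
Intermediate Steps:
f = 3 (f = 0 + 3 = 3)
k(z) = (2 + z)*(8 + z)
W(K) = -8 + 1/(55 + K) (W(K) = -8 + 1/(K + (16 + 3² + 10*3)) = -8 + 1/(K + (16 + 9 + 30)) = -8 + 1/(K + 55) = -8 + 1/(55 + K))
1/(W(Z(8)) - 28732) = 1/((-439 - 8*8²)/(55 + 8²) - 28732) = 1/((-439 - 8*64)/(55 + 64) - 28732) = 1/((-439 - 512)/119 - 28732) = 1/((1/119)*(-951) - 28732) = 1/(-951/119 - 28732) = 1/(-3420059/119) = -119/3420059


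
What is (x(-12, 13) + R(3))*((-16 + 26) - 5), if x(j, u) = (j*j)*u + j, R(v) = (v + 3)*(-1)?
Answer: 9270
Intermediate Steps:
R(v) = -3 - v (R(v) = (3 + v)*(-1) = -3 - v)
x(j, u) = j + u*j**2 (x(j, u) = j**2*u + j = u*j**2 + j = j + u*j**2)
(x(-12, 13) + R(3))*((-16 + 26) - 5) = (-12*(1 - 12*13) + (-3 - 1*3))*((-16 + 26) - 5) = (-12*(1 - 156) + (-3 - 3))*(10 - 5) = (-12*(-155) - 6)*5 = (1860 - 6)*5 = 1854*5 = 9270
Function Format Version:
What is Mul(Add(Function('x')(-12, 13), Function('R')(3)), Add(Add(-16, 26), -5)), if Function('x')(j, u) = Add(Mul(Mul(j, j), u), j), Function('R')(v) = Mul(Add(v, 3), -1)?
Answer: 9270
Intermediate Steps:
Function('R')(v) = Add(-3, Mul(-1, v)) (Function('R')(v) = Mul(Add(3, v), -1) = Add(-3, Mul(-1, v)))
Function('x')(j, u) = Add(j, Mul(u, Pow(j, 2))) (Function('x')(j, u) = Add(Mul(Pow(j, 2), u), j) = Add(Mul(u, Pow(j, 2)), j) = Add(j, Mul(u, Pow(j, 2))))
Mul(Add(Function('x')(-12, 13), Function('R')(3)), Add(Add(-16, 26), -5)) = Mul(Add(Mul(-12, Add(1, Mul(-12, 13))), Add(-3, Mul(-1, 3))), Add(Add(-16, 26), -5)) = Mul(Add(Mul(-12, Add(1, -156)), Add(-3, -3)), Add(10, -5)) = Mul(Add(Mul(-12, -155), -6), 5) = Mul(Add(1860, -6), 5) = Mul(1854, 5) = 9270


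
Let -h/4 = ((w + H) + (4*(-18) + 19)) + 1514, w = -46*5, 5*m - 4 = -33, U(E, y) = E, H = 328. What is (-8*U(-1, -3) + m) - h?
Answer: 31191/5 ≈ 6238.2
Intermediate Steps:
m = -29/5 (m = 4/5 + (1/5)*(-33) = 4/5 - 33/5 = -29/5 ≈ -5.8000)
w = -230
h = -6236 (h = -4*(((-230 + 328) + (4*(-18) + 19)) + 1514) = -4*((98 + (-72 + 19)) + 1514) = -4*((98 - 53) + 1514) = -4*(45 + 1514) = -4*1559 = -6236)
(-8*U(-1, -3) + m) - h = (-8*(-1) - 29/5) - 1*(-6236) = (8 - 29/5) + 6236 = 11/5 + 6236 = 31191/5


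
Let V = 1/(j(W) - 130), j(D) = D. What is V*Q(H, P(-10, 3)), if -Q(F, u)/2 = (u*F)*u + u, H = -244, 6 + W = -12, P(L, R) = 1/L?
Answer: -127/3700 ≈ -0.034324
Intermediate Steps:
W = -18 (W = -6 - 12 = -18)
V = -1/148 (V = 1/(-18 - 130) = 1/(-148) = -1/148 ≈ -0.0067568)
Q(F, u) = -2*u - 2*F*u**2 (Q(F, u) = -2*((u*F)*u + u) = -2*((F*u)*u + u) = -2*(F*u**2 + u) = -2*(u + F*u**2) = -2*u - 2*F*u**2)
V*Q(H, P(-10, 3)) = -(-1)*(1 - 244/(-10))/(74*(-10)) = -(-1)*(-1)*(1 - 244*(-1/10))/(74*10) = -(-1)*(-1)*(1 + 122/5)/(74*10) = -(-1)*(-1)*127/(74*10*5) = -1/148*127/25 = -127/3700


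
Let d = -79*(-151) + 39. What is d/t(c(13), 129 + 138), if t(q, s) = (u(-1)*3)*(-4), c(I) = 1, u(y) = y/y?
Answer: -2992/3 ≈ -997.33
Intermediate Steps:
u(y) = 1
t(q, s) = -12 (t(q, s) = (1*3)*(-4) = 3*(-4) = -12)
d = 11968 (d = 11929 + 39 = 11968)
d/t(c(13), 129 + 138) = 11968/(-12) = 11968*(-1/12) = -2992/3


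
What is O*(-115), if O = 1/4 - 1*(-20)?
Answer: -9315/4 ≈ -2328.8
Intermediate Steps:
O = 81/4 (O = ¼ + 20 = 81/4 ≈ 20.250)
O*(-115) = (81/4)*(-115) = -9315/4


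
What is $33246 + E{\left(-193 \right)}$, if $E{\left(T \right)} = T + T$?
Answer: $32860$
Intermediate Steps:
$E{\left(T \right)} = 2 T$
$33246 + E{\left(-193 \right)} = 33246 + 2 \left(-193\right) = 33246 - 386 = 32860$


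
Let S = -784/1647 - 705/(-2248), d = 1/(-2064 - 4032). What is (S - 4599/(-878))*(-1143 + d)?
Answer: -57482567117512781/9908305409664 ≈ -5801.5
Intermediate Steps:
d = -1/6096 (d = 1/(-6096) = -1/6096 ≈ -0.00016404)
S = -601297/3702456 (S = -784*1/1647 - 705*(-1/2248) = -784/1647 + 705/2248 = -601297/3702456 ≈ -0.16241)
(S - 4599/(-878))*(-1143 + d) = (-601297/3702456 - 4599/(-878))*(-1143 - 1/6096) = (-601297/3702456 - 4599*(-1/878))*(-6967729/6096) = (-601297/3702456 + 4599/878)*(-6967729/6096) = (8249828189/1625378184)*(-6967729/6096) = -57482567117512781/9908305409664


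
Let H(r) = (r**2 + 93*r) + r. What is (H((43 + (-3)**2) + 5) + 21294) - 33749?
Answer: -3848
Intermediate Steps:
H(r) = r**2 + 94*r
(H((43 + (-3)**2) + 5) + 21294) - 33749 = (((43 + (-3)**2) + 5)*(94 + ((43 + (-3)**2) + 5)) + 21294) - 33749 = (((43 + 9) + 5)*(94 + ((43 + 9) + 5)) + 21294) - 33749 = ((52 + 5)*(94 + (52 + 5)) + 21294) - 33749 = (57*(94 + 57) + 21294) - 33749 = (57*151 + 21294) - 33749 = (8607 + 21294) - 33749 = 29901 - 33749 = -3848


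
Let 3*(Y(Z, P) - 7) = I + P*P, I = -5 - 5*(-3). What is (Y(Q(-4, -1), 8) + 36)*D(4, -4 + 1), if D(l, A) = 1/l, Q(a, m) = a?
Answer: 203/12 ≈ 16.917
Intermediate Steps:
I = 10 (I = -5 + 15 = 10)
Y(Z, P) = 31/3 + P**2/3 (Y(Z, P) = 7 + (10 + P*P)/3 = 7 + (10 + P**2)/3 = 7 + (10/3 + P**2/3) = 31/3 + P**2/3)
(Y(Q(-4, -1), 8) + 36)*D(4, -4 + 1) = ((31/3 + (1/3)*8**2) + 36)/4 = ((31/3 + (1/3)*64) + 36)*(1/4) = ((31/3 + 64/3) + 36)*(1/4) = (95/3 + 36)*(1/4) = (203/3)*(1/4) = 203/12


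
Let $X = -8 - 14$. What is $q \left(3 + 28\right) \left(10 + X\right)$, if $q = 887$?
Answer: $-329964$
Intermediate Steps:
$X = -22$ ($X = -8 - 14 = -22$)
$q \left(3 + 28\right) \left(10 + X\right) = 887 \left(3 + 28\right) \left(10 - 22\right) = 887 \cdot 31 \left(-12\right) = 887 \left(-372\right) = -329964$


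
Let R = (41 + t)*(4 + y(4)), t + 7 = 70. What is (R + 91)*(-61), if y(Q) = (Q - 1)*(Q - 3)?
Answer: -49959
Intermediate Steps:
t = 63 (t = -7 + 70 = 63)
y(Q) = (-1 + Q)*(-3 + Q)
R = 728 (R = (41 + 63)*(4 + (3 + 4² - 4*4)) = 104*(4 + (3 + 16 - 16)) = 104*(4 + 3) = 104*7 = 728)
(R + 91)*(-61) = (728 + 91)*(-61) = 819*(-61) = -49959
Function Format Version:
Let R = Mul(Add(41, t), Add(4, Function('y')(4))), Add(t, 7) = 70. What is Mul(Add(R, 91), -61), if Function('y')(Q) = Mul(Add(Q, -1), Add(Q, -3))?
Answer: -49959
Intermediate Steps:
t = 63 (t = Add(-7, 70) = 63)
Function('y')(Q) = Mul(Add(-1, Q), Add(-3, Q))
R = 728 (R = Mul(Add(41, 63), Add(4, Add(3, Pow(4, 2), Mul(-4, 4)))) = Mul(104, Add(4, Add(3, 16, -16))) = Mul(104, Add(4, 3)) = Mul(104, 7) = 728)
Mul(Add(R, 91), -61) = Mul(Add(728, 91), -61) = Mul(819, -61) = -49959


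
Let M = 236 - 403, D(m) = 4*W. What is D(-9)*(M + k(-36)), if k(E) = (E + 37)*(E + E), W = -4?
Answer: 3824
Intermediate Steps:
k(E) = 2*E*(37 + E) (k(E) = (37 + E)*(2*E) = 2*E*(37 + E))
D(m) = -16 (D(m) = 4*(-4) = -16)
M = -167
D(-9)*(M + k(-36)) = -16*(-167 + 2*(-36)*(37 - 36)) = -16*(-167 + 2*(-36)*1) = -16*(-167 - 72) = -16*(-239) = 3824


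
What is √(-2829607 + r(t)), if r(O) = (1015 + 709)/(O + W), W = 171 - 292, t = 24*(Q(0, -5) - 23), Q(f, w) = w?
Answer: 5*I*√71175875979/793 ≈ 1682.1*I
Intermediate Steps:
t = -672 (t = 24*(-5 - 23) = 24*(-28) = -672)
W = -121
r(O) = 1724/(-121 + O) (r(O) = (1015 + 709)/(O - 121) = 1724/(-121 + O))
√(-2829607 + r(t)) = √(-2829607 + 1724/(-121 - 672)) = √(-2829607 + 1724/(-793)) = √(-2829607 + 1724*(-1/793)) = √(-2829607 - 1724/793) = √(-2243880075/793) = 5*I*√71175875979/793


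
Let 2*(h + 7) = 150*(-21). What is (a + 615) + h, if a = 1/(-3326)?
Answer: -3216243/3326 ≈ -967.00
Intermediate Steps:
h = -1582 (h = -7 + (150*(-21))/2 = -7 + (½)*(-3150) = -7 - 1575 = -1582)
a = -1/3326 ≈ -0.00030066
(a + 615) + h = (-1/3326 + 615) - 1582 = 2045489/3326 - 1582 = -3216243/3326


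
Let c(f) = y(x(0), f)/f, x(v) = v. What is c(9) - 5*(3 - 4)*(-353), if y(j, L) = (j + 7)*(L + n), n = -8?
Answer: -15878/9 ≈ -1764.2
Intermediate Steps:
y(j, L) = (-8 + L)*(7 + j) (y(j, L) = (j + 7)*(L - 8) = (7 + j)*(-8 + L) = (-8 + L)*(7 + j))
c(f) = (-56 + 7*f)/f (c(f) = (-56 - 8*0 + 7*f + f*0)/f = (-56 + 0 + 7*f + 0)/f = (-56 + 7*f)/f)
c(9) - 5*(3 - 4)*(-353) = (7 - 56/9) - 5*(3 - 4)*(-353) = (7 - 56*1/9) - 5*(-1)*(-353) = (7 - 56/9) + 5*(-353) = 7/9 - 1765 = -15878/9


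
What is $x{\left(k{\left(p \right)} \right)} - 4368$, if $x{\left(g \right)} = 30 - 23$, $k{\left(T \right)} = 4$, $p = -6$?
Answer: $-4361$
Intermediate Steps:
$x{\left(g \right)} = 7$ ($x{\left(g \right)} = 30 - 23 = 7$)
$x{\left(k{\left(p \right)} \right)} - 4368 = 7 - 4368 = -4361$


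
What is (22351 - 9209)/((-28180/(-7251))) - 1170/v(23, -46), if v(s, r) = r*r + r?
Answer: 1095682213/324070 ≈ 3381.0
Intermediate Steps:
v(s, r) = r + r² (v(s, r) = r² + r = r + r²)
(22351 - 9209)/((-28180/(-7251))) - 1170/v(23, -46) = (22351 - 9209)/((-28180/(-7251))) - 1170*(-1/(46*(1 - 46))) = 13142/((-28180*(-1/7251))) - 1170/((-46*(-45))) = 13142/(28180/7251) - 1170/2070 = 13142*(7251/28180) - 1170*1/2070 = 47646321/14090 - 13/23 = 1095682213/324070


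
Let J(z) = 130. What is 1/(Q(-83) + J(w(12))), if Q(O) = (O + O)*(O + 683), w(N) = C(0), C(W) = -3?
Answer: -1/99470 ≈ -1.0053e-5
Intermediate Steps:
w(N) = -3
Q(O) = 2*O*(683 + O) (Q(O) = (2*O)*(683 + O) = 2*O*(683 + O))
1/(Q(-83) + J(w(12))) = 1/(2*(-83)*(683 - 83) + 130) = 1/(2*(-83)*600 + 130) = 1/(-99600 + 130) = 1/(-99470) = -1/99470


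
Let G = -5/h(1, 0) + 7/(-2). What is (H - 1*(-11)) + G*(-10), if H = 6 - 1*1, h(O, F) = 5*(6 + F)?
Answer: 158/3 ≈ 52.667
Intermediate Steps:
h(O, F) = 30 + 5*F
H = 5 (H = 6 - 1 = 5)
G = -11/3 (G = -5/(30 + 5*0) + 7/(-2) = -5/(30 + 0) + 7*(-1/2) = -5/30 - 7/2 = -5*1/30 - 7/2 = -1/6 - 7/2 = -11/3 ≈ -3.6667)
(H - 1*(-11)) + G*(-10) = (5 - 1*(-11)) - 11/3*(-10) = (5 + 11) + 110/3 = 16 + 110/3 = 158/3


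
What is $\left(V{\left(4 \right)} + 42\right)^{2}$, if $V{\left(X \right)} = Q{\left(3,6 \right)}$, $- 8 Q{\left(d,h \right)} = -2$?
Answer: $\frac{28561}{16} \approx 1785.1$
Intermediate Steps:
$Q{\left(d,h \right)} = \frac{1}{4}$ ($Q{\left(d,h \right)} = \left(- \frac{1}{8}\right) \left(-2\right) = \frac{1}{4}$)
$V{\left(X \right)} = \frac{1}{4}$
$\left(V{\left(4 \right)} + 42\right)^{2} = \left(\frac{1}{4} + 42\right)^{2} = \left(\frac{169}{4}\right)^{2} = \frac{28561}{16}$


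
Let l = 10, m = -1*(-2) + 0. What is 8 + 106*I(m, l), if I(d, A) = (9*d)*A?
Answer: 19088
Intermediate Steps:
m = 2 (m = 2 + 0 = 2)
I(d, A) = 9*A*d
8 + 106*I(m, l) = 8 + 106*(9*10*2) = 8 + 106*180 = 8 + 19080 = 19088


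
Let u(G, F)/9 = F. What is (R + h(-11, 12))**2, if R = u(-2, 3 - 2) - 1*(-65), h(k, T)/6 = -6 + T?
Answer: 12100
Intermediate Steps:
h(k, T) = -36 + 6*T (h(k, T) = 6*(-6 + T) = -36 + 6*T)
u(G, F) = 9*F
R = 74 (R = 9*(3 - 2) - 1*(-65) = 9*1 + 65 = 9 + 65 = 74)
(R + h(-11, 12))**2 = (74 + (-36 + 6*12))**2 = (74 + (-36 + 72))**2 = (74 + 36)**2 = 110**2 = 12100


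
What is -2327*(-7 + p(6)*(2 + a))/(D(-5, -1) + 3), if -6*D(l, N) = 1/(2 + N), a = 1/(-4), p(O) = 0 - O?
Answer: 244335/17 ≈ 14373.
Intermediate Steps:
p(O) = -O
a = -1/4 ≈ -0.25000
D(l, N) = -1/(6*(2 + N))
-2327*(-7 + p(6)*(2 + a))/(D(-5, -1) + 3) = -2327*(-7 + (-1*6)*(2 - 1/4))/(-1/(12 + 6*(-1)) + 3) = -2327*(-7 - 6*7/4)/(-1/(12 - 6) + 3) = -2327*(-7 - 21/2)/(-1/6 + 3) = -(-81445)/(2*(-1*1/6 + 3)) = -(-81445)/(2*(-1/6 + 3)) = -(-81445)/(2*17/6) = -(-81445)*6/(2*17) = -2327*(-105/17) = 244335/17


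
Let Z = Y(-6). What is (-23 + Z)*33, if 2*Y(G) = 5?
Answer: -1353/2 ≈ -676.50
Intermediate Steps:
Y(G) = 5/2 (Y(G) = (½)*5 = 5/2)
Z = 5/2 ≈ 2.5000
(-23 + Z)*33 = (-23 + 5/2)*33 = -41/2*33 = -1353/2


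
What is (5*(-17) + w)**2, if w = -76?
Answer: 25921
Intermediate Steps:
(5*(-17) + w)**2 = (5*(-17) - 76)**2 = (-85 - 76)**2 = (-161)**2 = 25921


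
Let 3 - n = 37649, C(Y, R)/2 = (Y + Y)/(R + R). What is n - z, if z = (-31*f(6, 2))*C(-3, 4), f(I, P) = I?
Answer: -37925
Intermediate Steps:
C(Y, R) = 2*Y/R (C(Y, R) = 2*((Y + Y)/(R + R)) = 2*((2*Y)/((2*R))) = 2*((2*Y)*(1/(2*R))) = 2*(Y/R) = 2*Y/R)
n = -37646 (n = 3 - 1*37649 = 3 - 37649 = -37646)
z = 279 (z = (-31*6)*(2*(-3)/4) = -372*(-3)/4 = -186*(-3/2) = 279)
n - z = -37646 - 1*279 = -37646 - 279 = -37925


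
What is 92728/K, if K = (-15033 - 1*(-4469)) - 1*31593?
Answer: -92728/42157 ≈ -2.1996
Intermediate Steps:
K = -42157 (K = (-15033 + 4469) - 31593 = -10564 - 31593 = -42157)
92728/K = 92728/(-42157) = 92728*(-1/42157) = -92728/42157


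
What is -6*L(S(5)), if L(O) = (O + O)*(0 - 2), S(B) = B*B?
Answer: 600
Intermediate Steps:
S(B) = B²
L(O) = -4*O (L(O) = (2*O)*(-2) = -4*O)
-6*L(S(5)) = -(-24)*5² = -(-24)*25 = -6*(-100) = 600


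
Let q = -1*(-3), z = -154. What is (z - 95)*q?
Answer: -747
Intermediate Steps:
q = 3
(z - 95)*q = (-154 - 95)*3 = -249*3 = -747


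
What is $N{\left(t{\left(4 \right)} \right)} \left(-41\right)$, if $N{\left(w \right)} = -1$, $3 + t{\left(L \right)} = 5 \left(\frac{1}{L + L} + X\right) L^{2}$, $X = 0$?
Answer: $41$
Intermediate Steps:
$t{\left(L \right)} = -3 + \frac{5 L}{2}$ ($t{\left(L \right)} = -3 + 5 \left(\frac{1}{L + L} + 0\right) L^{2} = -3 + 5 \left(\frac{1}{2 L} + 0\right) L^{2} = -3 + 5 \frac{1}{2 L} L^{2} = -3 + \frac{5}{2 L} L^{2} = -3 + \frac{5 L}{2}$)
$N{\left(t{\left(4 \right)} \right)} \left(-41\right) = \left(-1\right) \left(-41\right) = 41$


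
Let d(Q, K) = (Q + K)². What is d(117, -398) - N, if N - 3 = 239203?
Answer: -160245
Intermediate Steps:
d(Q, K) = (K + Q)²
N = 239206 (N = 3 + 239203 = 239206)
d(117, -398) - N = (-398 + 117)² - 1*239206 = (-281)² - 239206 = 78961 - 239206 = -160245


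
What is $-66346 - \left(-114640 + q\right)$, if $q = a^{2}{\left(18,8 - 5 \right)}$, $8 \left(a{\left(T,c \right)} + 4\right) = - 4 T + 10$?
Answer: $\frac{770495}{16} \approx 48156.0$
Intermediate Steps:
$a{\left(T,c \right)} = - \frac{11}{4} - \frac{T}{2}$ ($a{\left(T,c \right)} = -4 + \frac{- 4 T + 10}{8} = -4 + \frac{10 - 4 T}{8} = -4 - \left(- \frac{5}{4} + \frac{T}{2}\right) = - \frac{11}{4} - \frac{T}{2}$)
$q = \frac{2209}{16}$ ($q = \left(- \frac{11}{4} - 9\right)^{2} = \left(- \frac{47}{4}\right)^{2} = \frac{2209}{16} \approx 138.06$)
$-66346 - \left(-114640 + q\right) = -66346 - \left(-114640 + \frac{2209}{16}\right) = -66346 - - \frac{1832031}{16} = -66346 + \frac{1832031}{16} = \frac{770495}{16}$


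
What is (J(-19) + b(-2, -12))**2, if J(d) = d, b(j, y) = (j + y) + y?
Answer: 2025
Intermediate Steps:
b(j, y) = j + 2*y
(J(-19) + b(-2, -12))**2 = (-19 + (-2 + 2*(-12)))**2 = (-19 + (-2 - 24))**2 = (-19 - 26)**2 = (-45)**2 = 2025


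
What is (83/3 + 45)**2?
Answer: 47524/9 ≈ 5280.4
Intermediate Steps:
(83/3 + 45)**2 = (218/3)**2 = 47524/9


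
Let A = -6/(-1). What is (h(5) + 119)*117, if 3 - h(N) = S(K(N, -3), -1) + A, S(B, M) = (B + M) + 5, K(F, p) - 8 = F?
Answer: 11583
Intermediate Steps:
K(F, p) = 8 + F
A = 6 (A = -6*(-1) = 6)
S(B, M) = 5 + B + M
h(N) = -15 - N (h(N) = 3 - ((5 + (8 + N) - 1) + 6) = 3 - ((12 + N) + 6) = 3 - (18 + N) = 3 + (-18 - N) = -15 - N)
(h(5) + 119)*117 = ((-15 - 1*5) + 119)*117 = ((-15 - 5) + 119)*117 = (-20 + 119)*117 = 99*117 = 11583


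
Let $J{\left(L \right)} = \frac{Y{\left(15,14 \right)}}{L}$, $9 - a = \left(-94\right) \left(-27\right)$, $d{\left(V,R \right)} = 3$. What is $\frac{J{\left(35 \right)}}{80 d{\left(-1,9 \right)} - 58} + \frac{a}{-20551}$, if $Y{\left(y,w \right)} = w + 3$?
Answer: $\frac{16459097}{130909870} \approx 0.12573$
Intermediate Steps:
$Y{\left(y,w \right)} = 3 + w$
$a = -2529$ ($a = 9 - \left(-94\right) \left(-27\right) = 9 - 2538 = -2529$)
$J{\left(L \right)} = \frac{17}{L}$ ($J{\left(L \right)} = \frac{3 + 14}{L} = \frac{17}{L}$)
$\frac{J{\left(35 \right)}}{80 d{\left(-1,9 \right)} - 58} + \frac{a}{-20551} = \frac{17 \cdot \frac{1}{35}}{80 \cdot 3 - 58} - \frac{2529}{-20551} = \frac{17 \cdot \frac{1}{35}}{240 - 58} - - \frac{2529}{20551} = \frac{17}{35 \cdot 182} + \frac{2529}{20551} = \frac{17}{35} \cdot \frac{1}{182} + \frac{2529}{20551} = \frac{17}{6370} + \frac{2529}{20551} = \frac{16459097}{130909870}$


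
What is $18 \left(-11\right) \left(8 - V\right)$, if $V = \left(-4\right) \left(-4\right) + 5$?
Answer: $2574$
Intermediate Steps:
$V = 21$ ($V = 16 + 5 = 21$)
$18 \left(-11\right) \left(8 - V\right) = 18 \left(-11\right) \left(8 - 21\right) = - 198 \left(8 - 21\right) = \left(-198\right) \left(-13\right) = 2574$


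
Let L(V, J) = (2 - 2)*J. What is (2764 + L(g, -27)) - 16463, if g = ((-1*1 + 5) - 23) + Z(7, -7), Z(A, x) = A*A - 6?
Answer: -13699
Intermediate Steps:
Z(A, x) = -6 + A**2 (Z(A, x) = A**2 - 6 = -6 + A**2)
g = 24 (g = ((-1*1 + 5) - 23) + (-6 + 7**2) = ((-1 + 5) - 23) + (-6 + 49) = (4 - 23) + 43 = -19 + 43 = 24)
L(V, J) = 0 (L(V, J) = 0*J = 0)
(2764 + L(g, -27)) - 16463 = (2764 + 0) - 16463 = 2764 - 16463 = -13699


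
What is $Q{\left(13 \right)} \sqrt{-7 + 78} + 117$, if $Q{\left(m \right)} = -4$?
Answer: $117 - 4 \sqrt{71} \approx 83.295$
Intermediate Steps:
$Q{\left(13 \right)} \sqrt{-7 + 78} + 117 = - 4 \sqrt{-7 + 78} + 117 = - 4 \sqrt{71} + 117 = 117 - 4 \sqrt{71}$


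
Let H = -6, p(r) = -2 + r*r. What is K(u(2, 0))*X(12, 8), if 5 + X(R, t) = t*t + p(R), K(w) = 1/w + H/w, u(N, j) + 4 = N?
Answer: 1005/2 ≈ 502.50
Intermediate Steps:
p(r) = -2 + r**2
u(N, j) = -4 + N
K(w) = -5/w (K(w) = 1/w - 6/w = -5/w)
X(R, t) = -7 + R**2 + t**2 (X(R, t) = -5 + (t*t + (-2 + R**2)) = -5 + (t**2 + (-2 + R**2)) = -5 + (-2 + R**2 + t**2) = -7 + R**2 + t**2)
K(u(2, 0))*X(12, 8) = (-5/(-4 + 2))*(-7 + 12**2 + 8**2) = (-5/(-2))*(-7 + 144 + 64) = -5*(-1/2)*201 = (5/2)*201 = 1005/2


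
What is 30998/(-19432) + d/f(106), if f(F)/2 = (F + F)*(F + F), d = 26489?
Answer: -283951747/218337952 ≈ -1.3005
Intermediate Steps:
f(F) = 8*F**2 (f(F) = 2*((F + F)*(F + F)) = 2*((2*F)*(2*F)) = 2*(4*F**2) = 8*F**2)
30998/(-19432) + d/f(106) = 30998/(-19432) + 26489/((8*106**2)) = 30998*(-1/19432) + 26489/((8*11236)) = -15499/9716 + 26489/89888 = -283951747/218337952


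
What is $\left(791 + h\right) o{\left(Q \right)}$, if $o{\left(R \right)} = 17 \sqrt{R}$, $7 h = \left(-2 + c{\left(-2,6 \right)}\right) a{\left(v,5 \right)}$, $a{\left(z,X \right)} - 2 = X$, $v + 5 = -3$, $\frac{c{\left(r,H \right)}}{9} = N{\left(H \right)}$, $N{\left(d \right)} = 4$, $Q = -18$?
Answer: $42075 i \sqrt{2} \approx 59503.0 i$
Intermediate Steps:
$c{\left(r,H \right)} = 36$ ($c{\left(r,H \right)} = 9 \cdot 4 = 36$)
$v = -8$ ($v = -5 - 3 = -8$)
$a{\left(z,X \right)} = 2 + X$
$h = 34$ ($h = \frac{\left(-2 + 36\right) \left(2 + 5\right)}{7} = \frac{34 \cdot 7}{7} = \frac{1}{7} \cdot 238 = 34$)
$\left(791 + h\right) o{\left(Q \right)} = \left(791 + 34\right) 17 \sqrt{-18} = 825 \cdot 17 \cdot 3 i \sqrt{2} = 825 \cdot 51 i \sqrt{2} = 42075 i \sqrt{2}$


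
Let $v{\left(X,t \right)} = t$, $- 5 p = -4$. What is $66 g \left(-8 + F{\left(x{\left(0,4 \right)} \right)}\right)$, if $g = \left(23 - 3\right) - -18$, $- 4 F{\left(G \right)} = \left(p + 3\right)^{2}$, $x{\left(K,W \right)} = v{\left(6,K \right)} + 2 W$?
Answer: $- \frac{727947}{25} \approx -29118.0$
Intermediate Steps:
$p = \frac{4}{5}$ ($p = \left(- \frac{1}{5}\right) \left(-4\right) = \frac{4}{5} \approx 0.8$)
$x{\left(K,W \right)} = K + 2 W$
$F{\left(G \right)} = - \frac{361}{100}$ ($F{\left(G \right)} = - \frac{\left(\frac{4}{5} + 3\right)^{2}}{4} = - \frac{\left(\frac{19}{5}\right)^{2}}{4} = \left(- \frac{1}{4}\right) \frac{361}{25} = - \frac{361}{100}$)
$g = 38$ ($g = \left(23 - 3\right) + 18 = 20 + 18 = 38$)
$66 g \left(-8 + F{\left(x{\left(0,4 \right)} \right)}\right) = 66 \cdot 38 \left(-8 - \frac{361}{100}\right) = 2508 \left(- \frac{1161}{100}\right) = - \frac{727947}{25}$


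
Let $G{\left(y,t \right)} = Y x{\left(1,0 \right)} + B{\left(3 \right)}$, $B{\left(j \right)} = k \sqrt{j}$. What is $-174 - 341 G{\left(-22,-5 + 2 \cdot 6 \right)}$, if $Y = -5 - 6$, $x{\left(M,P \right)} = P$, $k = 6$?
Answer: $-174 - 2046 \sqrt{3} \approx -3717.8$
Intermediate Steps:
$B{\left(j \right)} = 6 \sqrt{j}$
$Y = -11$ ($Y = -5 - 6 = -11$)
$G{\left(y,t \right)} = 6 \sqrt{3}$ ($G{\left(y,t \right)} = \left(-11\right) 0 + 6 \sqrt{3} = 0 + 6 \sqrt{3} = 6 \sqrt{3}$)
$-174 - 341 G{\left(-22,-5 + 2 \cdot 6 \right)} = -174 - 341 \cdot 6 \sqrt{3} = -174 - 2046 \sqrt{3}$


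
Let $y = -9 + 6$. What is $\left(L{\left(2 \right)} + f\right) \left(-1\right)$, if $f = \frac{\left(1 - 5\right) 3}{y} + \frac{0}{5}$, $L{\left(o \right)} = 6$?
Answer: $-10$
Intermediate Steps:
$y = -3$
$f = 4$ ($f = \frac{\left(1 - 5\right) 3}{-3} + \frac{0}{5} = \left(-4\right) 3 \left(- \frac{1}{3}\right) + 0 \cdot \frac{1}{5} = \left(-12\right) \left(- \frac{1}{3}\right) + 0 = 4 + 0 = 4$)
$\left(L{\left(2 \right)} + f\right) \left(-1\right) = \left(6 + 4\right) \left(-1\right) = 10 \left(-1\right) = -10$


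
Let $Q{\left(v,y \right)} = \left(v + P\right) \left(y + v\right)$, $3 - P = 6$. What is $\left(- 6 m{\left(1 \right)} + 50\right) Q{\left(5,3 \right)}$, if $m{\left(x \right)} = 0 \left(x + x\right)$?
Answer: $800$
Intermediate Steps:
$P = -3$ ($P = 3 - 6 = -3$)
$Q{\left(v,y \right)} = \left(-3 + v\right) \left(v + y\right)$ ($Q{\left(v,y \right)} = \left(v - 3\right) \left(y + v\right) = \left(-3 + v\right) \left(v + y\right)$)
$m{\left(x \right)} = 0$ ($m{\left(x \right)} = 0 \cdot 2 x = 0$)
$\left(- 6 m{\left(1 \right)} + 50\right) Q{\left(5,3 \right)} = \left(\left(-6\right) 0 + 50\right) \left(5^{2} - 15 - 9 + 5 \cdot 3\right) = \left(0 + 50\right) \left(25 - 15 - 9 + 15\right) = 50 \cdot 16 = 800$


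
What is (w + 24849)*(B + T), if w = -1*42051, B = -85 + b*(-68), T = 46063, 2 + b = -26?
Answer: -823666164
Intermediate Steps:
b = -28 (b = -2 - 26 = -28)
B = 1819 (B = -85 - 28*(-68) = -85 + 1904 = 1819)
w = -42051
(w + 24849)*(B + T) = (-42051 + 24849)*(1819 + 46063) = -17202*47882 = -823666164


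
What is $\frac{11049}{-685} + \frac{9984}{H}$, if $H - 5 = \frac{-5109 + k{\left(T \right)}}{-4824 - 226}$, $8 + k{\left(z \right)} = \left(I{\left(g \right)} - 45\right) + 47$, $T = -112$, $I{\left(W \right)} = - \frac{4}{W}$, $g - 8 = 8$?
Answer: $\frac{45602195137}{27733595} \approx 1644.3$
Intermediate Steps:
$g = 16$ ($g = 8 + 8 = 16$)
$k{\left(z \right)} = - \frac{25}{4}$ ($k{\left(z \right)} = -8 + \left(\left(- \frac{4}{16} - 45\right) + 47\right) = -8 + \left(\left(\left(-4\right) \frac{1}{16} - 45\right) + 47\right) = -8 + \left(\left(- \frac{1}{4} - 45\right) + 47\right) = -8 + \left(- \frac{181}{4} + 47\right) = -8 + \frac{7}{4} = - \frac{25}{4}$)
$H = \frac{121461}{20200}$ ($H = 5 + \frac{-5109 - \frac{25}{4}}{-4824 - 226} = 5 - \frac{20461}{4 \left(-5050\right)} = 5 - - \frac{20461}{20200} = 5 + \frac{20461}{20200} = \frac{121461}{20200} \approx 6.0129$)
$\frac{11049}{-685} + \frac{9984}{H} = \frac{11049}{-685} + \frac{9984}{\frac{121461}{20200}} = 11049 \left(- \frac{1}{685}\right) + 9984 \cdot \frac{20200}{121461} = - \frac{11049}{685} + \frac{67225600}{40487} = \frac{45602195137}{27733595}$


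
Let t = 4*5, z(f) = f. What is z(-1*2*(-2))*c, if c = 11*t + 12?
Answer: 928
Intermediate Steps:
t = 20
c = 232 (c = 11*20 + 12 = 220 + 12 = 232)
z(-1*2*(-2))*c = (-1*2*(-2))*232 = -2*(-2)*232 = 4*232 = 928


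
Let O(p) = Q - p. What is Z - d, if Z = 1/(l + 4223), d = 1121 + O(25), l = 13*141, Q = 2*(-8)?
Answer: -6540479/6056 ≈ -1080.0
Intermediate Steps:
Q = -16
O(p) = -16 - p
l = 1833
d = 1080 (d = 1121 + (-16 - 1*25) = 1121 + (-16 - 25) = 1121 - 41 = 1080)
Z = 1/6056 (Z = 1/(1833 + 4223) = 1/6056 ≈ 0.00016513)
Z - d = 1/6056 - 1*1080 = 1/6056 - 1080 = -6540479/6056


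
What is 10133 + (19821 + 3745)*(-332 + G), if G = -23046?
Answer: -550915815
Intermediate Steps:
10133 + (19821 + 3745)*(-332 + G) = 10133 + (19821 + 3745)*(-332 - 23046) = 10133 + 23566*(-23378) = 10133 - 550925948 = -550915815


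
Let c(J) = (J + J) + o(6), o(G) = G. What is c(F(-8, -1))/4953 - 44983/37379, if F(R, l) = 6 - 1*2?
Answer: -222277493/185138187 ≈ -1.2006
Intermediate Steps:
F(R, l) = 4 (F(R, l) = 6 - 2 = 4)
c(J) = 6 + 2*J (c(J) = (J + J) + 6 = 2*J + 6 = 6 + 2*J)
c(F(-8, -1))/4953 - 44983/37379 = (6 + 2*4)/4953 - 44983/37379 = (6 + 8)*(1/4953) - 44983*1/37379 = 14*(1/4953) - 44983/37379 = 14/4953 - 44983/37379 = -222277493/185138187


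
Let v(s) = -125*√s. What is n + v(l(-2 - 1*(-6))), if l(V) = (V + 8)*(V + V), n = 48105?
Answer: 48105 - 500*√6 ≈ 46880.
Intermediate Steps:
l(V) = 2*V*(8 + V) (l(V) = (8 + V)*(2*V) = 2*V*(8 + V))
n + v(l(-2 - 1*(-6))) = 48105 - 125*√2*√(-2 - 1*(-6))*√(8 + (-2 - 1*(-6))) = 48105 - 125*√2*√(-2 + 6)*√(8 + (-2 + 6)) = 48105 - 125*2*√2*√(8 + 4) = 48105 - 125*4*√6 = 48105 - 500*√6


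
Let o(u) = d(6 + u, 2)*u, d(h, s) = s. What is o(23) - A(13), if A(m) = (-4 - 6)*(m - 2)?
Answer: 156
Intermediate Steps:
A(m) = 20 - 10*m (A(m) = -10*(-2 + m) = 20 - 10*m)
o(u) = 2*u
o(23) - A(13) = 2*23 - (20 - 10*13) = 46 - (20 - 130) = 46 - 1*(-110) = 46 + 110 = 156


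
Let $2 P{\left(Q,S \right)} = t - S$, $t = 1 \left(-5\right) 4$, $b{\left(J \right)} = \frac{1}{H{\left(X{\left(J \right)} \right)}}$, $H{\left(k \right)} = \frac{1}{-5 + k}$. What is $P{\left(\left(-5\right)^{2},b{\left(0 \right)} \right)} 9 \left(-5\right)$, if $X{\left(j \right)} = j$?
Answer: $\frac{675}{2} \approx 337.5$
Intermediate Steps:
$b{\left(J \right)} = -5 + J$ ($b{\left(J \right)} = \frac{1}{\frac{1}{-5 + J}} = -5 + J$)
$t = -20$ ($t = \left(-5\right) 4 = -20$)
$P{\left(Q,S \right)} = -10 - \frac{S}{2}$ ($P{\left(Q,S \right)} = \frac{-20 - S}{2} = -10 - \frac{S}{2}$)
$P{\left(\left(-5\right)^{2},b{\left(0 \right)} \right)} 9 \left(-5\right) = \left(-10 - \frac{-5 + 0}{2}\right) 9 \left(-5\right) = \left(-10 - - \frac{5}{2}\right) \left(-45\right) = \left(-10 + \frac{5}{2}\right) \left(-45\right) = \left(- \frac{15}{2}\right) \left(-45\right) = \frac{675}{2}$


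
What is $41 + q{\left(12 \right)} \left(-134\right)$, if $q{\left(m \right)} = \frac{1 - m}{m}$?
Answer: $\frac{983}{6} \approx 163.83$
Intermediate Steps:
$q{\left(m \right)} = \frac{1 - m}{m}$
$41 + q{\left(12 \right)} \left(-134\right) = 41 + \frac{1 - 12}{12} \left(-134\right) = 41 + \frac{1}{12} \left(-11\right) \left(-134\right) = 41 - - \frac{737}{6} = 41 + \frac{737}{6} = \frac{983}{6}$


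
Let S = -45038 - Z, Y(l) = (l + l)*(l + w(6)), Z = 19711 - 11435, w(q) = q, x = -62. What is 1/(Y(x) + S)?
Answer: -1/46370 ≈ -2.1566e-5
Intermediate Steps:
Z = 8276
Y(l) = 2*l*(6 + l) (Y(l) = (l + l)*(l + 6) = (2*l)*(6 + l) = 2*l*(6 + l))
S = -53314 (S = -45038 - 1*8276 = -45038 - 8276 = -53314)
1/(Y(x) + S) = 1/(2*(-62)*(6 - 62) - 53314) = 1/(2*(-62)*(-56) - 53314) = 1/(6944 - 53314) = 1/(-46370) = -1/46370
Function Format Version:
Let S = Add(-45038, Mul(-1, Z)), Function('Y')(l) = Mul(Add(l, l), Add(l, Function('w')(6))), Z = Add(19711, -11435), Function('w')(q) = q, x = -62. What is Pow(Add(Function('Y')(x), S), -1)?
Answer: Rational(-1, 46370) ≈ -2.1566e-5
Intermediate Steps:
Z = 8276
Function('Y')(l) = Mul(2, l, Add(6, l)) (Function('Y')(l) = Mul(Add(l, l), Add(l, 6)) = Mul(Mul(2, l), Add(6, l)) = Mul(2, l, Add(6, l)))
S = -53314 (S = Add(-45038, Mul(-1, 8276)) = Add(-45038, -8276) = -53314)
Pow(Add(Function('Y')(x), S), -1) = Pow(Add(Mul(2, -62, Add(6, -62)), -53314), -1) = Pow(Add(Mul(2, -62, -56), -53314), -1) = Pow(Add(6944, -53314), -1) = Pow(-46370, -1) = Rational(-1, 46370)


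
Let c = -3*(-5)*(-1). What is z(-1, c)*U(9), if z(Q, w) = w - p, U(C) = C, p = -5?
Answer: -90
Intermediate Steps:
c = -15 (c = 15*(-1) = -15)
z(Q, w) = 5 + w (z(Q, w) = w - 1*(-5) = w + 5 = 5 + w)
z(-1, c)*U(9) = (5 - 15)*9 = -10*9 = -90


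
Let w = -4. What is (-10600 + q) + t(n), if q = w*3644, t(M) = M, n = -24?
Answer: -25200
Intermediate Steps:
q = -14576 (q = -4*3644 = -14576)
(-10600 + q) + t(n) = (-10600 - 14576) - 24 = -25176 - 24 = -25200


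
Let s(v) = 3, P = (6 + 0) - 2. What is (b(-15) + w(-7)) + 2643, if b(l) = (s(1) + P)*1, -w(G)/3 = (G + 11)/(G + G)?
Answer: 18556/7 ≈ 2650.9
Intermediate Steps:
w(G) = -3*(11 + G)/(2*G) (w(G) = -3*(G + 11)/(G + G) = -3*(11 + G)/(2*G))
P = 4 (P = 6 - 2 = 4)
b(l) = 7 (b(l) = (3 + 4)*1 = 7*1 = 7)
(b(-15) + w(-7)) + 2643 = (7 + (3/2)*(-11 - 1*(-7))/(-7)) + 2643 = (7 + (3/2)*(-⅐)*(-11 + 7)) + 2643 = (7 + (3/2)*(-⅐)*(-4)) + 2643 = (7 + 6/7) + 2643 = 55/7 + 2643 = 18556/7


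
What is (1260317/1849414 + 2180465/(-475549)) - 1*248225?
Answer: -218314088425050827/879486978286 ≈ -2.4823e+5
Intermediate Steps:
(1260317/1849414 + 2180465/(-475549)) - 1*248225 = (1260317*(1/1849414) + 2180465*(-1/475549)) - 248225 = (1260317/1849414 - 2180465/475549) - 248225 = -3433240008477/879486978286 - 248225 = -218314088425050827/879486978286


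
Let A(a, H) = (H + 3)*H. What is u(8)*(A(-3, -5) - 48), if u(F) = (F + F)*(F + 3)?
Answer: -6688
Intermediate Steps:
u(F) = 2*F*(3 + F) (u(F) = (2*F)*(3 + F) = 2*F*(3 + F))
A(a, H) = H*(3 + H) (A(a, H) = (3 + H)*H = H*(3 + H))
u(8)*(A(-3, -5) - 48) = (2*8*(3 + 8))*(-5*(3 - 5) - 48) = (2*8*11)*(-5*(-2) - 48) = 176*(10 - 48) = 176*(-38) = -6688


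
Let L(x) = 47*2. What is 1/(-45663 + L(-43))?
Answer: -1/45569 ≈ -2.1945e-5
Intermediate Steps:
L(x) = 94
1/(-45663 + L(-43)) = 1/(-45663 + 94) = 1/(-45569) = -1/45569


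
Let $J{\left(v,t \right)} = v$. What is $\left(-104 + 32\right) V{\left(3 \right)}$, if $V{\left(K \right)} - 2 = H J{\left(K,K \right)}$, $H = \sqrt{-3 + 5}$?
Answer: $-144 - 216 \sqrt{2} \approx -449.47$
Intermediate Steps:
$H = \sqrt{2} \approx 1.4142$
$V{\left(K \right)} = 2 + K \sqrt{2}$ ($V{\left(K \right)} = 2 + \sqrt{2} K = 2 + K \sqrt{2}$)
$\left(-104 + 32\right) V{\left(3 \right)} = \left(-104 + 32\right) \left(2 + 3 \sqrt{2}\right) = - 72 \left(2 + 3 \sqrt{2}\right) = -144 - 216 \sqrt{2}$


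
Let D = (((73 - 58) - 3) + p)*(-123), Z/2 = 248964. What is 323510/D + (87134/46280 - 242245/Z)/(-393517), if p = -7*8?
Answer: 926031816968215857/15491590649158520 ≈ 59.776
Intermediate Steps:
Z = 497928 (Z = 2*248964 = 497928)
p = -56
D = 5412 (D = (((73 - 58) - 3) - 56)*(-123) = ((15 - 3) - 56)*(-123) = (12 - 56)*(-123) = -44*(-123) = 5412)
323510/D + (87134/46280 - 242245/Z)/(-393517) = 323510/5412 + (87134/46280 - 242245/497928)/(-393517) = 323510*(1/5412) + (87134*(1/46280) - 242245*1/497928)*(-1/393517) = 14705/246 + (43567/23140 - 242245/497928)*(-1/393517) = 14705/246 + (4021919969/2880513480)*(-1/393517) = 14705/246 - 4021919969/1133531023109160 = 926031816968215857/15491590649158520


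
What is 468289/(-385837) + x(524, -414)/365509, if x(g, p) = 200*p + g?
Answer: -202908969113/141026896033 ≈ -1.4388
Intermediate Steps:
x(g, p) = g + 200*p
468289/(-385837) + x(524, -414)/365509 = 468289/(-385837) + (524 + 200*(-414))/365509 = 468289*(-1/385837) + (524 - 82800)*(1/365509) = -468289/385837 - 82276*1/365509 = -468289/385837 - 82276/365509 = -202908969113/141026896033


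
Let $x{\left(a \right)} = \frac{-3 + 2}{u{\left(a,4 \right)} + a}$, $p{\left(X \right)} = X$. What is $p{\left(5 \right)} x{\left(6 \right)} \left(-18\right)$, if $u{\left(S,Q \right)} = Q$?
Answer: $9$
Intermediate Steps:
$x{\left(a \right)} = - \frac{1}{4 + a}$ ($x{\left(a \right)} = \frac{-3 + 2}{4 + a} = - \frac{1}{4 + a}$)
$p{\left(5 \right)} x{\left(6 \right)} \left(-18\right) = 5 \left(- \frac{1}{4 + 6}\right) \left(-18\right) = 5 \left(- \frac{1}{10}\right) \left(-18\right) = \left(- \frac{1}{2}\right) \left(-18\right) = 9$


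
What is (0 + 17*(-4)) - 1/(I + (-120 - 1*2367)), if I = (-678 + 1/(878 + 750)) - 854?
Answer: -444917680/6542931 ≈ -68.000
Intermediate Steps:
I = -2494095/1628 (I = (-678 + 1/1628) - 854 = -1103783/1628 - 854 = -2494095/1628 ≈ -1532.0)
(0 + 17*(-4)) - 1/(I + (-120 - 1*2367)) = (0 + 17*(-4)) - 1/(-2494095/1628 + (-120 - 1*2367)) = (0 - 68) - 1/(-2494095/1628 + (-120 - 2367)) = -68 - 1/(-2494095/1628 - 2487) = -68 - 1/(-6542931/1628) = -68 - 1*(-1628/6542931) = -68 + 1628/6542931 = -444917680/6542931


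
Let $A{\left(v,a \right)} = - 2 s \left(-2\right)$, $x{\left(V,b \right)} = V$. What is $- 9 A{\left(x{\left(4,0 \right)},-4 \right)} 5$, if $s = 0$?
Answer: $0$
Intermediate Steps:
$A{\left(v,a \right)} = 0$ ($A{\left(v,a \right)} = \left(-2\right) 0 \left(-2\right) = 0 \left(-2\right) = 0$)
$- 9 A{\left(x{\left(4,0 \right)},-4 \right)} 5 = \left(-9\right) 0 \cdot 5 = 0 \cdot 5 = 0$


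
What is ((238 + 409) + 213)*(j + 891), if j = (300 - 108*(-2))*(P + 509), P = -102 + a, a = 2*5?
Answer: 185814180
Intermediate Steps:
a = 10
P = -92 (P = -102 + 10 = -92)
j = 215172 (j = (300 - 108*(-2))*(-92 + 509) = (300 + 216)*417 = 516*417 = 215172)
((238 + 409) + 213)*(j + 891) = ((238 + 409) + 213)*(215172 + 891) = (647 + 213)*216063 = 860*216063 = 185814180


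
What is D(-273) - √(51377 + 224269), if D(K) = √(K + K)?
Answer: -√275646 + I*√546 ≈ -525.02 + 23.367*I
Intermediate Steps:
D(K) = √2*√K (D(K) = √(2*K) = √2*√K)
D(-273) - √(51377 + 224269) = √2*√(-273) - √(51377 + 224269) = √2*(I*√273) - √275646 = I*√546 - √275646 = -√275646 + I*√546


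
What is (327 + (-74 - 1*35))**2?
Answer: 47524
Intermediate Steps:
(327 + (-74 - 1*35))**2 = (327 + (-74 - 35))**2 = (327 - 109)**2 = 218**2 = 47524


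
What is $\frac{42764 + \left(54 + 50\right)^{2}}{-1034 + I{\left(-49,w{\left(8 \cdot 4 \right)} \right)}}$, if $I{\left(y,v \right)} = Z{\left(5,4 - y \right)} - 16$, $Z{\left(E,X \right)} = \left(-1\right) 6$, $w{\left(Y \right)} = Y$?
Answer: $- \frac{4465}{88} \approx -50.739$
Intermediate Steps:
$Z{\left(E,X \right)} = -6$
$I{\left(y,v \right)} = -22$ ($I{\left(y,v \right)} = -6 - 16 = -22$)
$\frac{42764 + \left(54 + 50\right)^{2}}{-1034 + I{\left(-49,w{\left(8 \cdot 4 \right)} \right)}} = \frac{42764 + \left(54 + 50\right)^{2}}{-1034 - 22} = \frac{42764 + 104^{2}}{-1056} = \left(42764 + 10816\right) \left(- \frac{1}{1056}\right) = 53580 \left(- \frac{1}{1056}\right) = - \frac{4465}{88}$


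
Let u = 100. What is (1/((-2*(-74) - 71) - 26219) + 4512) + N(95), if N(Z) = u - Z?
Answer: 118083413/26142 ≈ 4517.0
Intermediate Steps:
N(Z) = 100 - Z
(1/((-2*(-74) - 71) - 26219) + 4512) + N(95) = (1/((-2*(-74) - 71) - 26219) + 4512) + (100 - 1*95) = (1/((148 - 71) - 26219) + 4512) + (100 - 95) = (1/(77 - 26219) + 4512) + 5 = (1/(-26142) + 4512) + 5 = (-1/26142 + 4512) + 5 = 117952703/26142 + 5 = 118083413/26142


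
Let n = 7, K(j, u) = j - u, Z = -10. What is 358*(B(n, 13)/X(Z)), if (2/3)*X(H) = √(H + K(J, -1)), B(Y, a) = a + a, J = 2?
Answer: -18616*I*√7/21 ≈ -2345.4*I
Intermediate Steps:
B(Y, a) = 2*a
X(H) = 3*√(3 + H)/2 (X(H) = 3*√(H + (2 - 1*(-1)))/2 = 3*√(H + (2 + 1))/2 = 3*√(H + 3)/2 = 3*√(3 + H)/2)
358*(B(n, 13)/X(Z)) = 358*((2*13)/((3*√(3 - 10)/2))) = 358*(26/((3*√(-7)/2))) = 358*(26/((3*(I*√7)/2))) = 358*(26/((3*I*√7/2))) = 358*(26*(-2*I*√7/21)) = 358*(-52*I*√7/21) = -18616*I*√7/21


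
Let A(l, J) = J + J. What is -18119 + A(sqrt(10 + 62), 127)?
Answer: -17865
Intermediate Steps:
A(l, J) = 2*J
-18119 + A(sqrt(10 + 62), 127) = -18119 + 2*127 = -18119 + 254 = -17865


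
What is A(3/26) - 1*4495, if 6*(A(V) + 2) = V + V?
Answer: -116921/26 ≈ -4497.0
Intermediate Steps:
A(V) = -2 + V/3 (A(V) = -2 + (V + V)/6 = -2 + (2*V)/6 = -2 + V/3)
A(3/26) - 1*4495 = (-2 + (3/26)/3) - 1*4495 = (-2 + (3*(1/26))/3) - 4495 = (-2 + (⅓)*(3/26)) - 4495 = (-2 + 1/26) - 4495 = -51/26 - 4495 = -116921/26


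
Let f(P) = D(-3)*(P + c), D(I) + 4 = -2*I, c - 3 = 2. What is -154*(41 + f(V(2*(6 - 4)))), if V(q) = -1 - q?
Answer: -6314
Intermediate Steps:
c = 5 (c = 3 + 2 = 5)
D(I) = -4 - 2*I
f(P) = 10 + 2*P (f(P) = (-4 - 2*(-3))*(P + 5) = (-4 + 6)*(5 + P) = 2*(5 + P) = 10 + 2*P)
-154*(41 + f(V(2*(6 - 4)))) = -154*(41 + (10 + 2*(-1 - 2*(6 - 4)))) = -154*(41 + (10 + 2*(-1 - 2*2))) = -154*(41 + (10 + 2*(-1 - 1*4))) = -154*(41 + (10 + 2*(-1 - 4))) = -154*(41 + (10 + 2*(-5))) = -154*(41 + (10 - 10)) = -154*(41 + 0) = -154*41 = -6314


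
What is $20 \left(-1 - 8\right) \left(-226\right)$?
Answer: $40680$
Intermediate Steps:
$20 \left(-1 - 8\right) \left(-226\right) = 20 \left(-9\right) \left(-226\right) = \left(-180\right) \left(-226\right) = 40680$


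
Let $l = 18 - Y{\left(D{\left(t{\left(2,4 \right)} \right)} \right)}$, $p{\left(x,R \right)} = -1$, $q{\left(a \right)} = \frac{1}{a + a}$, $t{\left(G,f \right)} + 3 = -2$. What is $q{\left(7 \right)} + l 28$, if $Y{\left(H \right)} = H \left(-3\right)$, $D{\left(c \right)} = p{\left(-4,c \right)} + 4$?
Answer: $\frac{10585}{14} \approx 756.07$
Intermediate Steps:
$t{\left(G,f \right)} = -5$ ($t{\left(G,f \right)} = -3 - 2 = -5$)
$q{\left(a \right)} = \frac{1}{2 a}$
$D{\left(c \right)} = 3$ ($D{\left(c \right)} = -1 + 4 = 3$)
$Y{\left(H \right)} = - 3 H$
$l = 27$ ($l = 18 - \left(-3\right) 3 = 18 - -9 = 18 + 9 = 27$)
$q{\left(7 \right)} + l 28 = \frac{1}{2 \cdot 7} + 27 \cdot 28 = \frac{1}{2} \cdot \frac{1}{7} + 756 = \frac{1}{14} + 756 = \frac{10585}{14}$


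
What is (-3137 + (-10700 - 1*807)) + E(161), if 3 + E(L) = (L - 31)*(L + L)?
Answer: 27213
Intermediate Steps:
E(L) = -3 + 2*L*(-31 + L) (E(L) = -3 + (L - 31)*(L + L) = -3 + (-31 + L)*(2*L) = -3 + 2*L*(-31 + L))
(-3137 + (-10700 - 1*807)) + E(161) = (-3137 + (-10700 - 1*807)) + (-3 - 62*161 + 2*161²) = (-3137 + (-10700 - 807)) + (-3 - 9982 + 2*25921) = (-3137 - 11507) + (-3 - 9982 + 51842) = -14644 + 41857 = 27213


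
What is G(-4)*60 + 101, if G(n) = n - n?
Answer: 101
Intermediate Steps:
G(n) = 0
G(-4)*60 + 101 = 0*60 + 101 = 0 + 101 = 101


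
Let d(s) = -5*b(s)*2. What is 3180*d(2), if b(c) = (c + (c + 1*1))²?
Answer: -795000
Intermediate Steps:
b(c) = (1 + 2*c)² (b(c) = (c + (c + 1))² = (c + (1 + c))² = (1 + 2*c)²)
d(s) = -10*(1 + 2*s)² (d(s) = -5*(1 + 2*s)²*2 = -10*(1 + 2*s)²)
3180*d(2) = 3180*(-10*(1 + 2*2)²) = 3180*(-10*(1 + 4)²) = 3180*(-10*5²) = 3180*(-10*25) = 3180*(-250) = -795000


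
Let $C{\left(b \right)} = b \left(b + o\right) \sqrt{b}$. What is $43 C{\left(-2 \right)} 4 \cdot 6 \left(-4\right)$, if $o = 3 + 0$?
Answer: $8256 i \sqrt{2} \approx 11676.0 i$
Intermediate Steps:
$o = 3$
$C{\left(b \right)} = b^{\frac{3}{2}} \left(3 + b\right)$ ($C{\left(b \right)} = b \left(b + 3\right) \sqrt{b} = b \left(3 + b\right) \sqrt{b} = b^{\frac{3}{2}} \left(3 + b\right)$)
$43 C{\left(-2 \right)} 4 \cdot 6 \left(-4\right) = 43 \left(-2\right)^{\frac{3}{2}} \left(3 - 2\right) 4 \cdot 6 \left(-4\right) = 43 - 2 i \sqrt{2} \cdot 1 \cdot 24 \left(-4\right) = 43 \left(- 2 i \sqrt{2}\right) \left(-96\right) = - 86 i \sqrt{2} \left(-96\right) = 8256 i \sqrt{2}$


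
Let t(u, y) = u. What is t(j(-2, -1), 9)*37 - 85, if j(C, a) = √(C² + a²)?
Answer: -85 + 37*√5 ≈ -2.2655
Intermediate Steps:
t(j(-2, -1), 9)*37 - 85 = √((-2)² + (-1)²)*37 - 85 = √(4 + 1)*37 - 85 = √5*37 - 85 = 37*√5 - 85 = -85 + 37*√5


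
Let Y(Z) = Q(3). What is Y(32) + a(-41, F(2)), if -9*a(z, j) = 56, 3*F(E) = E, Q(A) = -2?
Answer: -74/9 ≈ -8.2222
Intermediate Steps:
Y(Z) = -2
F(E) = E/3
a(z, j) = -56/9 (a(z, j) = -⅑*56 = -56/9)
Y(32) + a(-41, F(2)) = -2 - 56/9 = -74/9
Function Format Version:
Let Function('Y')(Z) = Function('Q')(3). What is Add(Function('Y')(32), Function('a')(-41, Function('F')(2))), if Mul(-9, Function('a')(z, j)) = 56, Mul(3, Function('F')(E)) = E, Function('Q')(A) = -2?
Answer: Rational(-74, 9) ≈ -8.2222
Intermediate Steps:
Function('Y')(Z) = -2
Function('F')(E) = Mul(Rational(1, 3), E)
Function('a')(z, j) = Rational(-56, 9) (Function('a')(z, j) = Mul(Rational(-1, 9), 56) = Rational(-56, 9))
Add(Function('Y')(32), Function('a')(-41, Function('F')(2))) = Add(-2, Rational(-56, 9)) = Rational(-74, 9)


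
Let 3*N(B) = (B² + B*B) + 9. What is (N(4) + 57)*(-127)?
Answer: -26924/3 ≈ -8974.7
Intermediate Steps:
N(B) = 3 + 2*B²/3 (N(B) = ((B² + B*B) + 9)/3 = ((B² + B²) + 9)/3 = (2*B² + 9)/3 = (9 + 2*B²)/3 = 3 + 2*B²/3)
(N(4) + 57)*(-127) = ((3 + (⅔)*4²) + 57)*(-127) = ((3 + (⅔)*16) + 57)*(-127) = ((3 + 32/3) + 57)*(-127) = (41/3 + 57)*(-127) = (212/3)*(-127) = -26924/3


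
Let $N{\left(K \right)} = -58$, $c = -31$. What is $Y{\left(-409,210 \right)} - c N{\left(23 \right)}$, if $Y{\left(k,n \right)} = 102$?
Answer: $-1696$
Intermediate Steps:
$Y{\left(-409,210 \right)} - c N{\left(23 \right)} = 102 - \left(-31\right) \left(-58\right) = 102 - 1798 = -1696$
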